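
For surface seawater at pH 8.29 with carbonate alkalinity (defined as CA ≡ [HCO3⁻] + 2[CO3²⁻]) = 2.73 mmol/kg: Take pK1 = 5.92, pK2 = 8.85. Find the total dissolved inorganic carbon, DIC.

CA = [HCO3⁻] + 2[CO3²⁻] = (α₁ + 2α₂)·DIC
At pH 8.29: [H⁺]/K1 = 10^-2.37 = 0.0042658, K2/[H⁺] = 10^-0.56 = 0.27542
α₁ = 1/(1 + 0.0042658 + 0.27542) = 1/1.2797 = 0.7814; α₂ = α₁·K2/[H⁺] = 0.2152
α₁ + 2α₂ = 1.2119
DIC = CA / (α₁ + 2α₂) = 2.73 / 1.2119 = 2.25 mmol/kg

DIC = 2.25 mmol/kg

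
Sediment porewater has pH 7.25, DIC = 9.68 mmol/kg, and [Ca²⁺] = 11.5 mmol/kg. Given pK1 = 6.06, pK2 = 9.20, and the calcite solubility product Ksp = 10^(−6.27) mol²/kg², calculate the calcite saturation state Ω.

α₂ = 1 / (1 + [H⁺]/K2 + [H⁺]²/(K1K2)) = 1 / (1 + 10^+1.95 + 10^+0.76)
   = 1 / (1 + 89.125 + 5.7544) = 1/95.879 = 0.01043
[CO3²⁻] = α₂ × DIC = 0.01043 × 9.68 = 0.1010 mmol/kg
Ksp = 10^(−6.27) = 5.370×10^-7
Ω = [Ca²⁺][CO3²⁻]/Ksp = (11.5×10^-3)(1.010×10^-4) / 5.370×10^-7 = 2.16

Ω = 2.16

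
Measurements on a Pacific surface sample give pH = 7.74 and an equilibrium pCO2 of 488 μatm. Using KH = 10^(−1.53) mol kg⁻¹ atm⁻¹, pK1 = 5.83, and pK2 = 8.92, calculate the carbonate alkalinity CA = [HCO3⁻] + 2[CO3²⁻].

CA = 1.33 mmol/kg

[CO2*] = KH · pCO2 = 10^(−1.53) × 488×10^-6 = 1.440×10^-5 mol/kg
α₀ = 1/(1 + K1/[H⁺] + K1K2/[H⁺]²) = 1/(1 + 10^+1.91 + 10^+0.73) = 0.01141
DIC = [CO2*]/α₀ = 1.440×10^-5 / 0.01141 = 1.262 mmol/kg
CA = (α₁ + 2α₂)·DIC = (0.9273 + 2×0.06127) × 1.262 = 1.33 mmol/kg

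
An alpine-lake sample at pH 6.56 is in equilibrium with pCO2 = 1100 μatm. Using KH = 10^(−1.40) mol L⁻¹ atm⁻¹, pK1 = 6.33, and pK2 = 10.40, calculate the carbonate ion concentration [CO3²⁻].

[CO2*] = KH · pCO2 = 10^(−1.40) × 1100×10^-6 = 4.379×10^-5 mol/L
α₀ = 1/(1 + K1/[H⁺] + K1K2/[H⁺]²) = 1/(1 + 10^+0.23 + 10^-3.61) = 0.3706
DIC = [CO2*]/α₀ = 4.379×10^-5 / 0.3706 = 0.1182 mmol/L
[CO3²⁻] = α₂·DIC; α₂ = 9.097×10^-5, so [CO3²⁻] = 9.097×10^-5 × 0.1182 = 1.07×10^-5 mmol/L = 0.0107 μmol/L

[CO3²⁻] = 0.0107 μmol/L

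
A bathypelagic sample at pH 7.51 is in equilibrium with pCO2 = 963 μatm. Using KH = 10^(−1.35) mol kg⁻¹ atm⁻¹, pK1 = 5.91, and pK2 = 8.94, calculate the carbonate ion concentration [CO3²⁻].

[CO2*] = KH · pCO2 = 10^(−1.35) × 963×10^-6 = 4.302×10^-5 mol/kg
α₀ = 1/(1 + K1/[H⁺] + K1K2/[H⁺]²) = 1/(1 + 10^+1.60 + 10^+0.17) = 0.02365
DIC = [CO2*]/α₀ = 4.302×10^-5 / 0.02365 = 1.819 mmol/kg
[CO3²⁻] = α₂·DIC; α₂ = 0.03498, so [CO3²⁻] = 0.03498 × 1.819 = 0.0636 mmol/kg

[CO3²⁻] = 0.0636 mmol/kg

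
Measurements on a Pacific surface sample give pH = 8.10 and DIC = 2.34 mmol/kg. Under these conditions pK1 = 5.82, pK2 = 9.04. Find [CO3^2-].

α₂ = 1 / (1 + [H⁺]/K2 + [H⁺]²/(K1K2)) = 1 / (1 + 10^+0.94 + 10^-1.34)
   = 1 / (1 + 8.7096 + 0.045709) = 1/9.7553 = 0.1025
[CO3²⁻] = α₂ × DIC = 0.1025 × 2.34 = 0.240 mmol/kg

[CO3²⁻] = 0.240 mmol/kg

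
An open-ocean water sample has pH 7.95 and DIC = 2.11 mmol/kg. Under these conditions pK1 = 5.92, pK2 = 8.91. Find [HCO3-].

[HCO3⁻] = 1.89 mmol/kg

α₁ = 1 / (1 + [H⁺]/K1 + K2/[H⁺]) = 1 / (1 + 10^-2.03 + 10^-0.96)
   = 1 / (1 + 0.0093325 + 0.10965) = 1/1.1190 = 0.8937
[HCO3⁻] = α₁ × DIC = 0.8937 × 2.11 = 1.89 mmol/kg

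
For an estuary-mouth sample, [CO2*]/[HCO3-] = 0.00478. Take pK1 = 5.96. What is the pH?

pH = 8.28

From K1 = [H⁺][HCO3-]/[CO2*]:  pH = pK1 − log₁₀([CO2*]/[HCO3-])
log₁₀(0.00478) = -2.321
pH = 5.96 − (-2.321) = 8.28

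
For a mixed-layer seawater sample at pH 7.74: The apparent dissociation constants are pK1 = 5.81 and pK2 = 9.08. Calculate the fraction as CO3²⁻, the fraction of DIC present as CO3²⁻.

α₂ = 0.0432

α₂ = 1 / (1 + [H⁺]/K2 + [H⁺]²/(K1K2)) = 1 / (1 + 10^+1.34 + 10^-0.59)
   = 1 / (1 + 21.878 + 0.25704) = 1/23.135 = 0.04323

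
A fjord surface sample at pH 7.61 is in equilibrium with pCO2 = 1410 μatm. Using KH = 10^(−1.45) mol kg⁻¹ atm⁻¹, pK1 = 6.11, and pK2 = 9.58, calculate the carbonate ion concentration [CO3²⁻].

[CO3²⁻] = 17.0 μmol/kg

[CO2*] = KH · pCO2 = 10^(−1.45) × 1410×10^-6 = 5.003×10^-5 mol/kg
α₀ = 1/(1 + K1/[H⁺] + K1K2/[H⁺]²) = 1/(1 + 10^+1.50 + 10^-0.47) = 0.03034
DIC = [CO2*]/α₀ = 5.003×10^-5 / 0.03034 = 1.649 mmol/kg
[CO3²⁻] = α₂·DIC; α₂ = 0.01028, so [CO3²⁻] = 0.01028 × 1.649 = 0.0170 mmol/kg = 17.0 μmol/kg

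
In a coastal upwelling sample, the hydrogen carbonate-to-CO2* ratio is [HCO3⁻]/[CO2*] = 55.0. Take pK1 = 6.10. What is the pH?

pH = 7.84

From K1 = [H⁺][HCO3⁻]/[CO2*]:  pH = pK1 + log₁₀([HCO3⁻]/[CO2*])
log₁₀(55.0) = +1.740
pH = 6.10 + (+1.740) = 7.84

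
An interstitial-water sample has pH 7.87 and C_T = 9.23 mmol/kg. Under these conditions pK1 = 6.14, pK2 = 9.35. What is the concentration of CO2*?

α₀ = 1 / (1 + K1/[H⁺] + K1K2/[H⁺]²) = 1 / (1 + 10^+1.73 + 10^+0.25)
   = 1 / (1 + 53.703 + 1.7783) = 1/56.481 = 0.01770
[CO2*] = α₀ × DIC = 0.01770 × 9.23 = 0.163 mmol/kg

[CO2*] = 0.163 mmol/kg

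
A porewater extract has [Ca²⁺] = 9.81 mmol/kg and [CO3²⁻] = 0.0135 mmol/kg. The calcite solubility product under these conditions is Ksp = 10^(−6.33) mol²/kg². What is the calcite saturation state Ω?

Ksp = 10^(−6.33) = 4.677×10^-7
Ω = [Ca²⁺][CO3²⁻]/Ksp = (9.81×10^-3)(0.0135×10^-3) / 4.677×10^-7 = 0.283

Ω = 0.283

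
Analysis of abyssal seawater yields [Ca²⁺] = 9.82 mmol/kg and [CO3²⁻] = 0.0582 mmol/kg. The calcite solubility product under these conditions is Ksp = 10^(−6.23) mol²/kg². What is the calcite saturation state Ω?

Ksp = 10^(−6.23) = 5.888×10^-7
Ω = [Ca²⁺][CO3²⁻]/Ksp = (9.82×10^-3)(0.0582×10^-3) / 5.888×10^-7 = 0.971

Ω = 0.971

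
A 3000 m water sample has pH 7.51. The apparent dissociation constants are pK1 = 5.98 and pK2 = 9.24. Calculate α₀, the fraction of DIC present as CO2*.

α₀ = 1 / (1 + K1/[H⁺] + K1K2/[H⁺]²) = 1 / (1 + 10^+1.53 + 10^-0.20)
   = 1 / (1 + 33.884 + 0.63096) = 1/35.515 = 0.02816

α₀ = 0.0282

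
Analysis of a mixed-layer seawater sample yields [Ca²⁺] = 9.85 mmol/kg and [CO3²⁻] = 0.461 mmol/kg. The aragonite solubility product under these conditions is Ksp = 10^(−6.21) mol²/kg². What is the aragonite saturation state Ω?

Ω = 7.36

Ksp = 10^(−6.21) = 6.166×10^-7
Ω = [Ca²⁺][CO3²⁻]/Ksp = (9.85×10^-3)(0.461×10^-3) / 6.166×10^-7 = 7.36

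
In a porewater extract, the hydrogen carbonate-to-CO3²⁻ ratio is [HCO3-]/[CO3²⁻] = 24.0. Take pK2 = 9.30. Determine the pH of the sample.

pH = 7.92

From K2 = [H⁺][CO3²⁻]/[HCO3-]:  pH = pK2 − log₁₀([HCO3-]/[CO3²⁻])
log₁₀(24.0) = +1.380
pH = 9.30 − (+1.380) = 7.92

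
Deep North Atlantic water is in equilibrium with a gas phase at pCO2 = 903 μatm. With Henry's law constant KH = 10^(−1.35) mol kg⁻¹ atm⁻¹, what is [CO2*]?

KH = 10^(−1.35) = 4.467×10^-2 mol kg⁻¹ atm⁻¹
[CO2*] = KH · pCO2 = 4.467×10^-2 × 903×10^-6 atm = 4.03×10^-5 mol/kg

[CO2*] = 40.3 μmol/kg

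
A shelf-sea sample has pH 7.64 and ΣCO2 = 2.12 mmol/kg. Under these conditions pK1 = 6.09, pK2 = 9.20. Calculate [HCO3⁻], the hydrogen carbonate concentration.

α₁ = 1 / (1 + [H⁺]/K1 + K2/[H⁺]) = 1 / (1 + 10^-1.55 + 10^-1.56)
   = 1 / (1 + 0.028184 + 0.027542) = 1/1.0557 = 0.9472
[HCO3⁻] = α₁ × DIC = 0.9472 × 2.12 = 2.01 mmol/kg

[HCO3⁻] = 2.01 mmol/kg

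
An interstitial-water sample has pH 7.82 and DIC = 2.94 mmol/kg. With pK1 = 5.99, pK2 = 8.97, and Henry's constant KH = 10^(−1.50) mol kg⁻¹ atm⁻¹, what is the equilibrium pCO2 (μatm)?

α₀ = 1 / (1 + K1/[H⁺] + K1K2/[H⁺]²) = 1 / (1 + 10^+1.83 + 10^+0.68)
   = 1 / (1 + 67.608 + 4.7863) = 1/73.395 = 0.01362
[CO2*] = α₀ × DIC = 0.01362 × 2.94 = 0.04006 mmol/kg
pCO2 = [CO2*]/KH = 4.006×10^-5 / 3.162×10^-2 = 1270 μatm

pCO2 = 1270 μatm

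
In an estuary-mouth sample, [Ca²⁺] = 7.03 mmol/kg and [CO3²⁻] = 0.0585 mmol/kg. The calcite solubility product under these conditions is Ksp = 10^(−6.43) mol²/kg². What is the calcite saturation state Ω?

Ω = 1.11

Ksp = 10^(−6.43) = 3.715×10^-7
Ω = [Ca²⁺][CO3²⁻]/Ksp = (7.03×10^-3)(0.0585×10^-3) / 3.715×10^-7 = 1.11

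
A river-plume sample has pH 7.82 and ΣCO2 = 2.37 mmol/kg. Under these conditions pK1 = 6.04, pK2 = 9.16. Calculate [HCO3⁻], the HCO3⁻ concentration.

[HCO3⁻] = 2.23 mmol/kg

α₁ = 1 / (1 + [H⁺]/K1 + K2/[H⁺]) = 1 / (1 + 10^-1.78 + 10^-1.34)
   = 1 / (1 + 0.016596 + 0.045709) = 1/1.0623 = 0.9413
[HCO3⁻] = α₁ × DIC = 0.9413 × 2.37 = 2.23 mmol/kg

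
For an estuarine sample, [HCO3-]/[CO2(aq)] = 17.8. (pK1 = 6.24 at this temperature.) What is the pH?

From K1 = [H⁺][HCO3-]/[CO2(aq)]:  pH = pK1 + log₁₀([HCO3-]/[CO2(aq)])
log₁₀(17.8) = +1.250
pH = 6.24 + (+1.250) = 7.49

pH = 7.49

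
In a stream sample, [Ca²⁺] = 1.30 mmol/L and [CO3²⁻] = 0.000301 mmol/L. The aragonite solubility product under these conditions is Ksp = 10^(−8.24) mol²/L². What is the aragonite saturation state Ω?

Ksp = 10^(−8.24) = 5.754×10^-9
Ω = [Ca²⁺][CO3²⁻]/Ksp = (1.30×10^-3)(0.000301×10^-3) / 5.754×10^-9 = 0.0680

Ω = 0.0680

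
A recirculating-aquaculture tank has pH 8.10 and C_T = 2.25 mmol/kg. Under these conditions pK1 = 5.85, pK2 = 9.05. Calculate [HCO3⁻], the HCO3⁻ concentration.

[HCO3⁻] = 2.01 mmol/kg

α₁ = 1 / (1 + [H⁺]/K1 + K2/[H⁺]) = 1 / (1 + 10^-2.25 + 10^-0.95)
   = 1 / (1 + 0.0056234 + 0.11220) = 1/1.1178 = 0.8946
[HCO3⁻] = α₁ × DIC = 0.8946 × 2.25 = 2.01 mmol/kg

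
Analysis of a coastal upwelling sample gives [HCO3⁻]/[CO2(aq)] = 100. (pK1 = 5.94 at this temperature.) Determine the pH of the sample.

From K1 = [H⁺][HCO3⁻]/[CO2(aq)]:  pH = pK1 + log₁₀([HCO3⁻]/[CO2(aq)])
log₁₀(100) = +2.000
pH = 5.94 + (+2.000) = 7.94

pH = 7.94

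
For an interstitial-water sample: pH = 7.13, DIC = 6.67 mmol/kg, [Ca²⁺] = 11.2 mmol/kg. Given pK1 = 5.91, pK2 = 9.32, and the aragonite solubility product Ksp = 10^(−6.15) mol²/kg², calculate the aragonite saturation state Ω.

α₂ = 1 / (1 + [H⁺]/K2 + [H⁺]²/(K1K2)) = 1 / (1 + 10^+2.19 + 10^+0.97)
   = 1 / (1 + 154.88 + 9.3325) = 1/165.21 = 0.006053
[CO3²⁻] = α₂ × DIC = 0.006053 × 6.67 = 0.04037 mmol/kg
Ksp = 10^(−6.15) = 7.079×10^-7
Ω = [Ca²⁺][CO3²⁻]/Ksp = (11.2×10^-3)(4.037×10^-5) / 7.079×10^-7 = 0.639

Ω = 0.639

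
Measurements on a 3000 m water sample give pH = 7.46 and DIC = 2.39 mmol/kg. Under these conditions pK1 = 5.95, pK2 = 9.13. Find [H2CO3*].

α₀ = 1 / (1 + K1/[H⁺] + K1K2/[H⁺]²) = 1 / (1 + 10^+1.51 + 10^-0.16)
   = 1 / (1 + 32.359 + 0.69183) = 1/34.051 = 0.02937
[CO2*] = α₀ × DIC = 0.02937 × 2.39 = 0.0702 mmol/kg

[CO2*] = 0.0702 mmol/kg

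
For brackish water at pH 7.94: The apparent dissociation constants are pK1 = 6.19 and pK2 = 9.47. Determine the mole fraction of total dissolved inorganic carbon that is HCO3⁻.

α₁ = 0.955

α₁ = 1 / (1 + [H⁺]/K1 + K2/[H⁺]) = 1 / (1 + 10^-1.75 + 10^-1.53)
   = 1 / (1 + 0.017783 + 0.029512) = 1/1.0473 = 0.9548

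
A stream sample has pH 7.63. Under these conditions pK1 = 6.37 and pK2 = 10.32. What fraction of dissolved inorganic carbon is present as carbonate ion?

α₂ = 0.00193

α₂ = 1 / (1 + [H⁺]/K2 + [H⁺]²/(K1K2)) = 1 / (1 + 10^+2.69 + 10^+1.43)
   = 1 / (1 + 489.78 + 26.915) = 1/517.69 = 0.001932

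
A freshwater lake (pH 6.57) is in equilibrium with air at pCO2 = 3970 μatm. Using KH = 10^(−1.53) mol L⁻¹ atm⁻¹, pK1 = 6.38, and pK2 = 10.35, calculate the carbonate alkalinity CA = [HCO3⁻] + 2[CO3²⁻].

[CO2*] = KH · pCO2 = 10^(−1.53) × 3970×10^-6 = 1.172×10^-4 mol/L
α₀ = 1/(1 + K1/[H⁺] + K1K2/[H⁺]²) = 1/(1 + 10^+0.19 + 10^-3.59) = 0.3923
DIC = [CO2*]/α₀ = 1.172×10^-4 / 0.3923 = 0.2987 mmol/L
CA = (α₁ + 2α₂)·DIC = (0.6076 + 2×0.0001008) × 0.2987 = 0.182 mmol/L

CA = 0.182 mmol/L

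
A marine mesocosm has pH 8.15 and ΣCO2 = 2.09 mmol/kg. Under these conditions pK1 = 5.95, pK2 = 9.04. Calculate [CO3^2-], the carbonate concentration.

[CO3²⁻] = 0.237 mmol/kg

α₂ = 1 / (1 + [H⁺]/K2 + [H⁺]²/(K1K2)) = 1 / (1 + 10^+0.89 + 10^-1.31)
   = 1 / (1 + 7.7625 + 0.048978) = 1/8.8114 = 0.1135
[CO3²⁻] = α₂ × DIC = 0.1135 × 2.09 = 0.237 mmol/kg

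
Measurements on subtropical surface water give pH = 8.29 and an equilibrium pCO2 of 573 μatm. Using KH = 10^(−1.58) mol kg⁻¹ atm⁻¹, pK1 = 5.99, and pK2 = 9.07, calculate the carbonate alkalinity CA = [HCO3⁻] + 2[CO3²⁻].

CA = 4.01 mmol/kg

[CO2*] = KH · pCO2 = 10^(−1.58) × 573×10^-6 = 1.507×10^-5 mol/kg
α₀ = 1/(1 + K1/[H⁺] + K1K2/[H⁺]²) = 1/(1 + 10^+2.30 + 10^+1.52) = 0.004280
DIC = [CO2*]/α₀ = 1.507×10^-5 / 0.004280 = 3.521 mmol/kg
CA = (α₁ + 2α₂)·DIC = (0.8540 + 2×0.1417) × 3.521 = 4.01 mmol/kg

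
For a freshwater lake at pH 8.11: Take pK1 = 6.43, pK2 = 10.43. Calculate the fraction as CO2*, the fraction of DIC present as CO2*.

α₀ = 1 / (1 + K1/[H⁺] + K1K2/[H⁺]²) = 1 / (1 + 10^+1.68 + 10^-0.64)
   = 1 / (1 + 47.863 + 0.22909) = 1/49.092 = 0.02037

α₀ = 0.0204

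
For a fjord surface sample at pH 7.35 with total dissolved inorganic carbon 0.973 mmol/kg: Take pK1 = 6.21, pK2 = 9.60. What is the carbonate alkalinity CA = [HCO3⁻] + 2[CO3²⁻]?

CA = 0.913 mmol/kg

CA = [HCO3⁻] + 2[CO3²⁻] = (α₁ + 2α₂)·DIC
At pH 7.35: [H⁺]/K1 = 10^-1.14 = 0.072444, K2/[H⁺] = 10^-2.25 = 0.0056234
α₁ = 1/(1 + 0.072444 + 0.0056234) = 1/1.0781 = 0.9276; α₂ = α₁·K2/[H⁺] = 0.005216
α₁ + 2α₂ = 0.9380
CA = 0.9380 × 0.973 = 0.913 mmol/kg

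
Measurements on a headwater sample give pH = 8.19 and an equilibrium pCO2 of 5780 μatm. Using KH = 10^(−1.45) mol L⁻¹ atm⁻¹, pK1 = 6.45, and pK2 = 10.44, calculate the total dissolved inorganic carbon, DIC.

DIC = 11.5 mmol/L

[CO2*] = KH · pCO2 = 10^(−1.45) × 5780×10^-6 = 2.051×10^-4 mol/L
α₀ = 1/(1 + K1/[H⁺] + K1K2/[H⁺]²) = 1/(1 + 10^+1.74 + 10^-0.51) = 0.01777
DIC = [CO2*]/α₀ = 2.051×10^-4 / 0.01777 = 11.5 mmol/L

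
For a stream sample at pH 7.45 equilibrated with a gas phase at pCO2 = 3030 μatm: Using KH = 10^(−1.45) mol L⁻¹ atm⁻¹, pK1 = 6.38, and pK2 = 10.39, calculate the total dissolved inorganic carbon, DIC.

[CO2*] = KH · pCO2 = 10^(−1.45) × 3030×10^-6 = 1.075×10^-4 mol/L
α₀ = 1/(1 + K1/[H⁺] + K1K2/[H⁺]²) = 1/(1 + 10^+1.07 + 10^-1.87) = 0.07835
DIC = [CO2*]/α₀ = 1.075×10^-4 / 0.07835 = 1.37 mmol/L

DIC = 1.37 mmol/L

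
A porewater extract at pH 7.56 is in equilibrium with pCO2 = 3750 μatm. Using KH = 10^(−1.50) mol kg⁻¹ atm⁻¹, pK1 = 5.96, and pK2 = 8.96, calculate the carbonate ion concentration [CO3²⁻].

[CO2*] = KH · pCO2 = 10^(−1.50) × 3750×10^-6 = 1.186×10^-4 mol/kg
α₀ = 1/(1 + K1/[H⁺] + K1K2/[H⁺]²) = 1/(1 + 10^+1.60 + 10^+0.20) = 0.02359
DIC = [CO2*]/α₀ = 1.186×10^-4 / 0.02359 = 5.028 mmol/kg
[CO3²⁻] = α₂·DIC; α₂ = 0.03738, so [CO3²⁻] = 0.03738 × 5.028 = 0.188 mmol/kg

[CO3²⁻] = 0.188 mmol/kg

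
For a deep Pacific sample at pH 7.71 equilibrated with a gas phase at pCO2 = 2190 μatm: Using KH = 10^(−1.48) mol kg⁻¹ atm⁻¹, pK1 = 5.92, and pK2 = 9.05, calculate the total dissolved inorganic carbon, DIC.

DIC = 4.75 mmol/kg

[CO2*] = KH · pCO2 = 10^(−1.48) × 2190×10^-6 = 7.252×10^-5 mol/kg
α₀ = 1/(1 + K1/[H⁺] + K1K2/[H⁺]²) = 1/(1 + 10^+1.79 + 10^+0.45) = 0.01527
DIC = [CO2*]/α₀ = 7.252×10^-5 / 0.01527 = 4.75 mmol/kg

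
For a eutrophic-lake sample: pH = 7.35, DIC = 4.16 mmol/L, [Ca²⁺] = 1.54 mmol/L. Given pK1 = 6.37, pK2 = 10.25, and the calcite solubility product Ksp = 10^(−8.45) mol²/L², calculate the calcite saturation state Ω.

Ω = 2.06

α₂ = 1 / (1 + [H⁺]/K2 + [H⁺]²/(K1K2)) = 1 / (1 + 10^+2.90 + 10^+1.92)
   = 1 / (1 + 794.33 + 83.176) = 1/878.50 = 0.001138
[CO3²⁻] = α₂ × DIC = 0.001138 × 4.16 = 0.004735 mmol/L = 4.735 μmol/L
Ksp = 10^(−8.45) = 3.548×10^-9
Ω = [Ca²⁺][CO3²⁻]/Ksp = (1.54×10^-3)(4.735×10^-6) / 3.548×10^-9 = 2.06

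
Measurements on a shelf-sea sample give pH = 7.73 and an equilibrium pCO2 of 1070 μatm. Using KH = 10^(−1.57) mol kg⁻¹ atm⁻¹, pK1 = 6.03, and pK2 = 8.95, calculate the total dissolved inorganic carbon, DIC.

[CO2*] = KH · pCO2 = 10^(−1.57) × 1070×10^-6 = 2.880×10^-5 mol/kg
α₀ = 1/(1 + K1/[H⁺] + K1K2/[H⁺]²) = 1/(1 + 10^+1.70 + 10^+0.48) = 0.01847
DIC = [CO2*]/α₀ = 2.880×10^-5 / 0.01847 = 1.56 mmol/kg

DIC = 1.56 mmol/kg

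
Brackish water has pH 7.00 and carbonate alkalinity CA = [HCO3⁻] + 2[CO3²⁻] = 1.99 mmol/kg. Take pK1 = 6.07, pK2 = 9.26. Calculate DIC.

DIC = 2.21 mmol/kg

CA = [HCO3⁻] + 2[CO3²⁻] = (α₁ + 2α₂)·DIC
At pH 7.00: [H⁺]/K1 = 10^-0.93 = 0.11749, K2/[H⁺] = 10^-2.26 = 0.0054954
α₁ = 1/(1 + 0.11749 + 0.0054954) = 1/1.1230 = 0.8905; α₂ = α₁·K2/[H⁺] = 0.004894
α₁ + 2α₂ = 0.9003
DIC = CA / (α₁ + 2α₂) = 1.99 / 0.9003 = 2.21 mmol/kg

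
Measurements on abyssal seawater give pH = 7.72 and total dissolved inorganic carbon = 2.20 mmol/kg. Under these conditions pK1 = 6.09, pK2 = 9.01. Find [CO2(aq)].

[CO2*] = 0.0480 mmol/kg

α₀ = 1 / (1 + K1/[H⁺] + K1K2/[H⁺]²) = 1 / (1 + 10^+1.63 + 10^+0.34)
   = 1 / (1 + 42.658 + 2.1878) = 1/45.846 = 0.02181
[CO2*] = α₀ × DIC = 0.02181 × 2.20 = 0.0480 mmol/kg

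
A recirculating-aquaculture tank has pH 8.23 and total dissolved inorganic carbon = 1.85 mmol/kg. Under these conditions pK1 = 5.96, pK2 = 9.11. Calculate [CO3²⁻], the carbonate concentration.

[CO3²⁻] = 0.214 mmol/kg

α₂ = 1 / (1 + [H⁺]/K2 + [H⁺]²/(K1K2)) = 1 / (1 + 10^+0.88 + 10^-1.39)
   = 1 / (1 + 7.5858 + 0.040738) = 1/8.6265 = 0.1159
[CO3²⁻] = α₂ × DIC = 0.1159 × 1.85 = 0.214 mmol/kg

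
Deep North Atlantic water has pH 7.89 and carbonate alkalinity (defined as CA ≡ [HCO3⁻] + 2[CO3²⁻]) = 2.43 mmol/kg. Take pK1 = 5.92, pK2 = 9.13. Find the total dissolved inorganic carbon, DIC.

DIC = 2.33 mmol/kg

CA = [HCO3⁻] + 2[CO3²⁻] = (α₁ + 2α₂)·DIC
At pH 7.89: [H⁺]/K1 = 10^-1.97 = 0.010715, K2/[H⁺] = 10^-1.24 = 0.057544
α₁ = 1/(1 + 0.010715 + 0.057544) = 1/1.0683 = 0.9361; α₂ = α₁·K2/[H⁺] = 0.05387
α₁ + 2α₂ = 1.0438
DIC = CA / (α₁ + 2α₂) = 2.43 / 1.0438 = 2.33 mmol/kg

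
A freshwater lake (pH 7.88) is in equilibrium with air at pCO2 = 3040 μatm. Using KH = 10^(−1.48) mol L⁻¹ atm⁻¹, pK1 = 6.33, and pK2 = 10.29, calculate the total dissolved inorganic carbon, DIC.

[CO2*] = KH · pCO2 = 10^(−1.48) × 3040×10^-6 = 1.007×10^-4 mol/L
α₀ = 1/(1 + K1/[H⁺] + K1K2/[H⁺]²) = 1/(1 + 10^+1.55 + 10^-0.86) = 0.02731
DIC = [CO2*]/α₀ = 1.007×10^-4 / 0.02731 = 3.69 mmol/L

DIC = 3.69 mmol/L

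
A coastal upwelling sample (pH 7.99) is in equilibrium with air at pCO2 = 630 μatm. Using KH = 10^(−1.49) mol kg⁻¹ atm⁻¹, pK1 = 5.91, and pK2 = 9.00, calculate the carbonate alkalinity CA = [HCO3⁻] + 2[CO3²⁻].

[CO2*] = KH · pCO2 = 10^(−1.49) × 630×10^-6 = 2.039×10^-5 mol/kg
α₀ = 1/(1 + K1/[H⁺] + K1K2/[H⁺]²) = 1/(1 + 10^+2.08 + 10^+1.07) = 0.007520
DIC = [CO2*]/α₀ = 2.039×10^-5 / 0.007520 = 2.711 mmol/kg
CA = (α₁ + 2α₂)·DIC = (0.9041 + 2×0.08835) × 2.711 = 2.93 mmol/kg

CA = 2.93 mmol/kg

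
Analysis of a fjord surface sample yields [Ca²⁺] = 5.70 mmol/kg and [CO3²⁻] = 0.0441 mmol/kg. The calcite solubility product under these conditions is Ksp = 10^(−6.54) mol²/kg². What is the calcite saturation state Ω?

Ksp = 10^(−6.54) = 2.884×10^-7
Ω = [Ca²⁺][CO3²⁻]/Ksp = (5.70×10^-3)(0.0441×10^-3) / 2.884×10^-7 = 0.872

Ω = 0.872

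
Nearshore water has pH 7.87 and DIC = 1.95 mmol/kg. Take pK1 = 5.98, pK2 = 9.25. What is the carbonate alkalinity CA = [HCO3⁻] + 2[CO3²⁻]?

CA = 2.00 mmol/kg

CA = [HCO3⁻] + 2[CO3²⁻] = (α₁ + 2α₂)·DIC
At pH 7.87: [H⁺]/K1 = 10^-1.89 = 0.012882, K2/[H⁺] = 10^-1.38 = 0.041687
α₁ = 1/(1 + 0.012882 + 0.041687) = 1/1.0546 = 0.9483; α₂ = α₁·K2/[H⁺] = 0.03953
α₁ + 2α₂ = 1.0273
CA = 1.0273 × 1.95 = 2.00 mmol/kg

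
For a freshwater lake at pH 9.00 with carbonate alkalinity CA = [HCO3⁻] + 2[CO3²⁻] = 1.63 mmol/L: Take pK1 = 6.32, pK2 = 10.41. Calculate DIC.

CA = [HCO3⁻] + 2[CO3²⁻] = (α₁ + 2α₂)·DIC
At pH 9.00: [H⁺]/K1 = 10^-2.68 = 0.0020893, K2/[H⁺] = 10^-1.41 = 0.038905
α₁ = 1/(1 + 0.0020893 + 0.038905) = 1/1.0410 = 0.9606; α₂ = α₁·K2/[H⁺] = 0.03737
α₁ + 2α₂ = 1.0354
DIC = CA / (α₁ + 2α₂) = 1.63 / 1.0354 = 1.57 mmol/L

DIC = 1.57 mmol/L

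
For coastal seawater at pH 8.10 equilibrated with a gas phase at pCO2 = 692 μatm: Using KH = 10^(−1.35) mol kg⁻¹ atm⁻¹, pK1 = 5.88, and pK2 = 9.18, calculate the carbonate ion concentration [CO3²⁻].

[CO3²⁻] = 0.427 mmol/kg

[CO2*] = KH · pCO2 = 10^(−1.35) × 692×10^-6 = 3.091×10^-5 mol/kg
α₀ = 1/(1 + K1/[H⁺] + K1K2/[H⁺]²) = 1/(1 + 10^+2.22 + 10^+1.14) = 0.005532
DIC = [CO2*]/α₀ = 3.091×10^-5 / 0.005532 = 5.587 mmol/kg
[CO3²⁻] = α₂·DIC; α₂ = 0.07636, so [CO3²⁻] = 0.07636 × 5.587 = 0.427 mmol/kg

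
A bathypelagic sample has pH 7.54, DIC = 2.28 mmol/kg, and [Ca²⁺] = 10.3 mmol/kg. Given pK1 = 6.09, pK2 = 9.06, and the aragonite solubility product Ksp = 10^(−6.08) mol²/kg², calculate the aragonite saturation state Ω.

Ω = 0.800

α₂ = 1 / (1 + [H⁺]/K2 + [H⁺]²/(K1K2)) = 1 / (1 + 10^+1.52 + 10^+0.07)
   = 1 / (1 + 33.113 + 1.1749) = 1/35.288 = 0.02834
[CO3²⁻] = α₂ × DIC = 0.02834 × 2.28 = 0.06461 mmol/kg
Ksp = 10^(−6.08) = 8.318×10^-7
Ω = [Ca²⁺][CO3²⁻]/Ksp = (10.3×10^-3)(6.461×10^-5) / 8.318×10^-7 = 0.800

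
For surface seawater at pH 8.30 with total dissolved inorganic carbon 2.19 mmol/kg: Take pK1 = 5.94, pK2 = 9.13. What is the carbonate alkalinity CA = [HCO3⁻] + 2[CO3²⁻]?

CA = [HCO3⁻] + 2[CO3²⁻] = (α₁ + 2α₂)·DIC
At pH 8.30: [H⁺]/K1 = 10^-2.36 = 0.0043652, K2/[H⁺] = 10^-0.83 = 0.14791
α₁ = 1/(1 + 0.0043652 + 0.14791) = 1/1.1523 = 0.8678; α₂ = α₁·K2/[H⁺] = 0.1284
α₁ + 2α₂ = 1.1246
CA = 1.1246 × 2.19 = 2.46 mmol/kg

CA = 2.46 mmol/kg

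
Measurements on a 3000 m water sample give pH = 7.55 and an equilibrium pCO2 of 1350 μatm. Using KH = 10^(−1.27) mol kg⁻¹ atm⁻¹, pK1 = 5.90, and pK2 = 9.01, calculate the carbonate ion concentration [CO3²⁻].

[CO2*] = KH · pCO2 = 10^(−1.27) × 1350×10^-6 = 7.250×10^-5 mol/kg
α₀ = 1/(1 + K1/[H⁺] + K1K2/[H⁺]²) = 1/(1 + 10^+1.65 + 10^+0.19) = 0.02118
DIC = [CO2*]/α₀ = 7.250×10^-5 / 0.02118 = 3.423 mmol/kg
[CO3²⁻] = α₂·DIC; α₂ = 0.03280, so [CO3²⁻] = 0.03280 × 3.423 = 0.112 mmol/kg

[CO3²⁻] = 0.112 mmol/kg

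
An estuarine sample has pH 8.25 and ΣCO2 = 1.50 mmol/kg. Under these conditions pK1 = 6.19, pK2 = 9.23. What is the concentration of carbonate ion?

[CO3²⁻] = 0.141 mmol/kg

α₂ = 1 / (1 + [H⁺]/K2 + [H⁺]²/(K1K2)) = 1 / (1 + 10^+0.98 + 10^-1.08)
   = 1 / (1 + 9.5499 + 0.083176) = 1/10.633 = 0.09405
[CO3²⁻] = α₂ × DIC = 0.09405 × 1.50 = 0.141 mmol/kg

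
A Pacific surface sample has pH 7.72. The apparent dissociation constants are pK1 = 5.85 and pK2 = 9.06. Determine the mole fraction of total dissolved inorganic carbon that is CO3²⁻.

α₂ = 1 / (1 + [H⁺]/K2 + [H⁺]²/(K1K2)) = 1 / (1 + 10^+1.34 + 10^-0.53)
   = 1 / (1 + 21.878 + 0.29512) = 1/23.173 = 0.04315

α₂ = 0.0432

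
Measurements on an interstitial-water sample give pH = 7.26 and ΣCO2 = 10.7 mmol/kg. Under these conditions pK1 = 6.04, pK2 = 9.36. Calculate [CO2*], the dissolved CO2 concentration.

α₀ = 1 / (1 + K1/[H⁺] + K1K2/[H⁺]²) = 1 / (1 + 10^+1.22 + 10^-0.88)
   = 1 / (1 + 16.596 + 0.13183) = 1/17.728 = 0.05641
[CO2*] = α₀ × DIC = 0.05641 × 10.7 = 0.604 mmol/kg

[CO2*] = 0.604 mmol/kg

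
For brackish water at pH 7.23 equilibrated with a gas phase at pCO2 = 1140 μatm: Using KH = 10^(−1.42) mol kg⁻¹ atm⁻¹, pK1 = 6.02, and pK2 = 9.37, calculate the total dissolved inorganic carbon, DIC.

[CO2*] = KH · pCO2 = 10^(−1.42) × 1140×10^-6 = 4.334×10^-5 mol/kg
α₀ = 1/(1 + K1/[H⁺] + K1K2/[H⁺]²) = 1/(1 + 10^+1.21 + 10^-0.93) = 0.05768
DIC = [CO2*]/α₀ = 4.334×10^-5 / 0.05768 = 0.751 mmol/kg

DIC = 0.751 mmol/kg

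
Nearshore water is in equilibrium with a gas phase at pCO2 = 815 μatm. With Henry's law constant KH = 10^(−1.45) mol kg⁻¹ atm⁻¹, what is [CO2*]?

[CO2*] = 28.9 μmol/kg

KH = 10^(−1.45) = 3.548×10^-2 mol kg⁻¹ atm⁻¹
[CO2*] = KH · pCO2 = 3.548×10^-2 × 815×10^-6 atm = 2.89×10^-5 mol/kg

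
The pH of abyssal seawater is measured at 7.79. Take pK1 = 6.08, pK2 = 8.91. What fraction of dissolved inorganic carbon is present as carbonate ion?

α₂ = 0.0693

α₂ = 1 / (1 + [H⁺]/K2 + [H⁺]²/(K1K2)) = 1 / (1 + 10^+1.12 + 10^-0.59)
   = 1 / (1 + 13.183 + 0.25704) = 1/14.440 = 0.06925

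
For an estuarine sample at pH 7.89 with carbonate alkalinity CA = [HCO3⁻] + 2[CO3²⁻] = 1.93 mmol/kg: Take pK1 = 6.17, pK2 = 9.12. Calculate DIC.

CA = [HCO3⁻] + 2[CO3²⁻] = (α₁ + 2α₂)·DIC
At pH 7.89: [H⁺]/K1 = 10^-1.72 = 0.019055, K2/[H⁺] = 10^-1.23 = 0.058884
α₁ = 1/(1 + 0.019055 + 0.058884) = 1/1.0779 = 0.9277; α₂ = α₁·K2/[H⁺] = 0.05463
α₁ + 2α₂ = 1.0369
DIC = CA / (α₁ + 2α₂) = 1.93 / 1.0369 = 1.86 mmol/kg

DIC = 1.86 mmol/kg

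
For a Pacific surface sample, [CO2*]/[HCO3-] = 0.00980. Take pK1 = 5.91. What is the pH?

pH = 7.92

From K1 = [H⁺][HCO3-]/[CO2*]:  pH = pK1 − log₁₀([CO2*]/[HCO3-])
log₁₀(0.00980) = -2.009
pH = 5.91 − (-2.009) = 7.92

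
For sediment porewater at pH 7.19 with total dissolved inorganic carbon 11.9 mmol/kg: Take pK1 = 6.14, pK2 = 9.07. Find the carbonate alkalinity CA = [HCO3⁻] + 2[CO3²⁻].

CA = [HCO3⁻] + 2[CO3²⁻] = (α₁ + 2α₂)·DIC
At pH 7.19: [H⁺]/K1 = 10^-1.05 = 0.089125, K2/[H⁺] = 10^-1.88 = 0.013183
α₁ = 1/(1 + 0.089125 + 0.013183) = 1/1.1023 = 0.9072; α₂ = α₁·K2/[H⁺] = 0.01196
α₁ + 2α₂ = 0.9311
CA = 0.9311 × 11.9 = 11.1 mmol/kg

CA = 11.1 mmol/kg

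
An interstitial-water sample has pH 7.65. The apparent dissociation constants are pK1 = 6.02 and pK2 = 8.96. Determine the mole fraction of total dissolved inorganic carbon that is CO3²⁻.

α₂ = 0.0457

α₂ = 1 / (1 + [H⁺]/K2 + [H⁺]²/(K1K2)) = 1 / (1 + 10^+1.31 + 10^-0.32)
   = 1 / (1 + 20.417 + 0.47863) = 1/21.896 = 0.04567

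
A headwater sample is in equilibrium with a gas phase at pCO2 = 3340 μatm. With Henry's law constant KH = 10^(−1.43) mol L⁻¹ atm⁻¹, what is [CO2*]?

KH = 10^(−1.43) = 3.715×10^-2 mol L⁻¹ atm⁻¹
[CO2*] = KH · pCO2 = 3.715×10^-2 × 3340×10^-6 atm = 1.24×10^-4 mol/L

[CO2*] = 124 μmol/L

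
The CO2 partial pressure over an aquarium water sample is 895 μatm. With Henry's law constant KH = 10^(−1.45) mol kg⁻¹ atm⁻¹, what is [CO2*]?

KH = 10^(−1.45) = 3.548×10^-2 mol kg⁻¹ atm⁻¹
[CO2*] = KH · pCO2 = 3.548×10^-2 × 895×10^-6 atm = 3.18×10^-5 mol/kg

[CO2*] = 31.8 μmol/kg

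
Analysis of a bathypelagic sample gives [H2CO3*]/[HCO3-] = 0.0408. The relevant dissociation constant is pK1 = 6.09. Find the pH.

pH = 7.48

From K1 = [H⁺][HCO3-]/[H2CO3*]:  pH = pK1 − log₁₀([H2CO3*]/[HCO3-])
log₁₀(0.0408) = -1.389
pH = 6.09 − (-1.389) = 7.48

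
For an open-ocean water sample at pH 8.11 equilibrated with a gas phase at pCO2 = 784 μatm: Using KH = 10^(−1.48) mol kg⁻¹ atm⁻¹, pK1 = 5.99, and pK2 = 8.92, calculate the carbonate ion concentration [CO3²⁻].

[CO3²⁻] = 0.530 mmol/kg

[CO2*] = KH · pCO2 = 10^(−1.48) × 784×10^-6 = 2.596×10^-5 mol/kg
α₀ = 1/(1 + K1/[H⁺] + K1K2/[H⁺]²) = 1/(1 + 10^+2.12 + 10^+1.31) = 0.006526
DIC = [CO2*]/α₀ = 2.596×10^-5 / 0.006526 = 3.978 mmol/kg
[CO3²⁻] = α₂·DIC; α₂ = 0.1332, so [CO3²⁻] = 0.1332 × 3.978 = 0.530 mmol/kg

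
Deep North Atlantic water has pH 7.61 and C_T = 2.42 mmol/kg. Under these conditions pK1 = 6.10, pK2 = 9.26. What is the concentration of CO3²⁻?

[CO3²⁻] = 0.0514 mmol/kg

α₂ = 1 / (1 + [H⁺]/K2 + [H⁺]²/(K1K2)) = 1 / (1 + 10^+1.65 + 10^+0.14)
   = 1 / (1 + 44.668 + 1.3804) = 1/47.049 = 0.02125
[CO3²⁻] = α₂ × DIC = 0.02125 × 2.42 = 0.0514 mmol/kg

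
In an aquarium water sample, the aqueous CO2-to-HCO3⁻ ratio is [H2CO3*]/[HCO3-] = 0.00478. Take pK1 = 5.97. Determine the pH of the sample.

From K1 = [H⁺][HCO3-]/[H2CO3*]:  pH = pK1 − log₁₀([H2CO3*]/[HCO3-])
log₁₀(0.00478) = -2.321
pH = 5.97 − (-2.321) = 8.29

pH = 8.29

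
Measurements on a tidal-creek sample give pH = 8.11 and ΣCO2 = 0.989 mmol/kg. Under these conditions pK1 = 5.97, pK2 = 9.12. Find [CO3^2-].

[CO3²⁻] = 0.0875 mmol/kg

α₂ = 1 / (1 + [H⁺]/K2 + [H⁺]²/(K1K2)) = 1 / (1 + 10^+1.01 + 10^-1.13)
   = 1 / (1 + 10.233 + 0.074131) = 1/11.307 = 0.08844
[CO3²⁻] = α₂ × DIC = 0.08844 × 0.989 = 0.0875 mmol/kg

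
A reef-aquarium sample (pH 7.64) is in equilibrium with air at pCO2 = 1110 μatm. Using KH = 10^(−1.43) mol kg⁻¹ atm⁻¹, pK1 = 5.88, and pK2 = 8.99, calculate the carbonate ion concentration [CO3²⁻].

[CO2*] = KH · pCO2 = 10^(−1.43) × 1110×10^-6 = 4.124×10^-5 mol/kg
α₀ = 1/(1 + K1/[H⁺] + K1K2/[H⁺]²) = 1/(1 + 10^+1.76 + 10^+0.41) = 0.01636
DIC = [CO2*]/α₀ = 4.124×10^-5 / 0.01636 = 2.520 mmol/kg
[CO3²⁻] = α₂·DIC; α₂ = 0.04206, so [CO3²⁻] = 0.04206 × 2.520 = 0.106 mmol/kg

[CO3²⁻] = 0.106 mmol/kg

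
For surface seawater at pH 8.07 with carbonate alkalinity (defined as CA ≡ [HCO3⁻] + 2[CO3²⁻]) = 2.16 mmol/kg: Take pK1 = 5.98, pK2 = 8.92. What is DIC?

DIC = 1.94 mmol/kg

CA = [HCO3⁻] + 2[CO3²⁻] = (α₁ + 2α₂)·DIC
At pH 8.07: [H⁺]/K1 = 10^-2.09 = 0.0081283, K2/[H⁺] = 10^-0.85 = 0.14125
α₁ = 1/(1 + 0.0081283 + 0.14125) = 1/1.1494 = 0.8700; α₂ = α₁·K2/[H⁺] = 0.1229
α₁ + 2α₂ = 1.1158
DIC = CA / (α₁ + 2α₂) = 2.16 / 1.1158 = 1.94 mmol/kg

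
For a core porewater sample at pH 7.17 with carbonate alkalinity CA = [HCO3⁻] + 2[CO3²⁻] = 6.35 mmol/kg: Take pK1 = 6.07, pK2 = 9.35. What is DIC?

CA = [HCO3⁻] + 2[CO3²⁻] = (α₁ + 2α₂)·DIC
At pH 7.17: [H⁺]/K1 = 10^-1.10 = 0.079433, K2/[H⁺] = 10^-2.18 = 0.0066069
α₁ = 1/(1 + 0.079433 + 0.0066069) = 1/1.0860 = 0.9208; α₂ = α₁·K2/[H⁺] = 0.006084
α₁ + 2α₂ = 0.9329
DIC = CA / (α₁ + 2α₂) = 6.35 / 0.9329 = 6.81 mmol/kg

DIC = 6.81 mmol/kg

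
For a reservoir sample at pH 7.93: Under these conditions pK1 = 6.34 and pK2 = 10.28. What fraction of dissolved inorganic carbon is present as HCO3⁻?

α₁ = 0.971

α₁ = 1 / (1 + [H⁺]/K1 + K2/[H⁺]) = 1 / (1 + 10^-1.59 + 10^-2.35)
   = 1 / (1 + 0.025704 + 0.0044668) = 1/1.0302 = 0.9707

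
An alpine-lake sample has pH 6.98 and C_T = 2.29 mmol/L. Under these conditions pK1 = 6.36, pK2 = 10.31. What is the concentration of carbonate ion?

[CO3²⁻] = 0.864 μmol/L

α₂ = 1 / (1 + [H⁺]/K2 + [H⁺]²/(K1K2)) = 1 / (1 + 10^+3.33 + 10^+2.71)
   = 1 / (1 + 2138.0 + 512.86) = 1/2651.8 = 0.0003771
[CO3²⁻] = α₂ × DIC = 0.0003771 × 2.29 = 0.000864 mmol/L = 0.864 μmol/L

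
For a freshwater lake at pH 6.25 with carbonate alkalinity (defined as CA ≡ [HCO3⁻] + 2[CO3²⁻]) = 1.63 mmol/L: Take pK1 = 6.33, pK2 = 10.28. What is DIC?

CA = [HCO3⁻] + 2[CO3²⁻] = (α₁ + 2α₂)·DIC
At pH 6.25: [H⁺]/K1 = 10^0.08 = 1.2023, K2/[H⁺] = 10^-4.03 = 9.3325×10^-5
α₁ = 1/(1 + 1.2023 + 9.3325×10^-5) = 1/2.2024 = 0.4541; α₂ = α₁·K2/[H⁺] = 4.238×10^-5
α₁ + 2α₂ = 0.4541
DIC = CA / (α₁ + 2α₂) = 1.63 / 0.4541 = 3.59 mmol/L

DIC = 3.59 mmol/L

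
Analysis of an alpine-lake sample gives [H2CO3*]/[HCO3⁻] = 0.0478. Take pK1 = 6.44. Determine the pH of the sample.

From K1 = [H⁺][HCO3⁻]/[H2CO3*]:  pH = pK1 − log₁₀([H2CO3*]/[HCO3⁻])
log₁₀(0.0478) = -1.321
pH = 6.44 − (-1.321) = 7.76

pH = 7.76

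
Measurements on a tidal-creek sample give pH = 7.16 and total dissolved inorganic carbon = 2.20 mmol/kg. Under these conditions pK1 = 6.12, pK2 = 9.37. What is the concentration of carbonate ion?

[CO3²⁻] = 12.4 μmol/kg

α₂ = 1 / (1 + [H⁺]/K2 + [H⁺]²/(K1K2)) = 1 / (1 + 10^+2.21 + 10^+1.17)
   = 1 / (1 + 162.18 + 14.791) = 1/177.97 = 0.005619
[CO3²⁻] = α₂ × DIC = 0.005619 × 2.20 = 0.0124 mmol/kg = 12.4 μmol/kg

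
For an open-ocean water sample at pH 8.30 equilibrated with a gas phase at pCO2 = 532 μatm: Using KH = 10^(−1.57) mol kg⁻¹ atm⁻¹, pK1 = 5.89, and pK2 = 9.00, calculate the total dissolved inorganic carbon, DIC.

DIC = 4.43 mmol/kg

[CO2*] = KH · pCO2 = 10^(−1.57) × 532×10^-6 = 1.432×10^-5 mol/kg
α₀ = 1/(1 + K1/[H⁺] + K1K2/[H⁺]²) = 1/(1 + 10^+2.41 + 10^+1.71) = 0.003233
DIC = [CO2*]/α₀ = 1.432×10^-5 / 0.003233 = 4.43 mmol/kg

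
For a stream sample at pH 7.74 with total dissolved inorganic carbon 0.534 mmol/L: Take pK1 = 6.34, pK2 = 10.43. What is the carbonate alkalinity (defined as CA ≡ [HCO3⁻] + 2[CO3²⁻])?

CA = 0.515 mmol/L

CA = [HCO3⁻] + 2[CO3²⁻] = (α₁ + 2α₂)·DIC
At pH 7.74: [H⁺]/K1 = 10^-1.40 = 0.039811, K2/[H⁺] = 10^-2.69 = 0.0020417
α₁ = 1/(1 + 0.039811 + 0.0020417) = 1/1.0419 = 0.9598; α₂ = α₁·K2/[H⁺] = 0.001960
α₁ + 2α₂ = 0.9637
CA = 0.9637 × 0.534 = 0.515 mmol/L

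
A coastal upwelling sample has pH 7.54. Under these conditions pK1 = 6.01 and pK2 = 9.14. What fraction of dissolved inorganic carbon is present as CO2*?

α₀ = 0.0280

α₀ = 1 / (1 + K1/[H⁺] + K1K2/[H⁺]²) = 1 / (1 + 10^+1.53 + 10^-0.07)
   = 1 / (1 + 33.884 + 0.85114) = 1/35.736 = 0.02798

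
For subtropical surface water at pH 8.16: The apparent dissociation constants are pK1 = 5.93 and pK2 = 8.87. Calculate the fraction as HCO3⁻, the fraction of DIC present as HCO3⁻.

α₁ = 1 / (1 + [H⁺]/K1 + K2/[H⁺]) = 1 / (1 + 10^-2.23 + 10^-0.71)
   = 1 / (1 + 0.0058884 + 0.19498) = 1/1.2009 = 0.8327

α₁ = 0.833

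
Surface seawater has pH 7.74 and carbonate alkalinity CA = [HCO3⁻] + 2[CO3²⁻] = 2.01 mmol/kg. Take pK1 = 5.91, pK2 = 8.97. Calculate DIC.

DIC = 1.93 mmol/kg

CA = [HCO3⁻] + 2[CO3²⁻] = (α₁ + 2α₂)·DIC
At pH 7.74: [H⁺]/K1 = 10^-1.83 = 0.014791, K2/[H⁺] = 10^-1.23 = 0.058884
α₁ = 1/(1 + 0.014791 + 0.058884) = 1/1.0737 = 0.9314; α₂ = α₁·K2/[H⁺] = 0.05484
α₁ + 2α₂ = 1.0411
DIC = CA / (α₁ + 2α₂) = 2.01 / 1.0411 = 1.93 mmol/kg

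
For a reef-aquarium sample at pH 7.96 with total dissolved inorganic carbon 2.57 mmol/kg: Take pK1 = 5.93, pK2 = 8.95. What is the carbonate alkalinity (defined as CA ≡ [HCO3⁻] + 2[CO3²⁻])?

CA = 2.78 mmol/kg

CA = [HCO3⁻] + 2[CO3²⁻] = (α₁ + 2α₂)·DIC
At pH 7.96: [H⁺]/K1 = 10^-2.03 = 0.0093325, K2/[H⁺] = 10^-0.99 = 0.10233
α₁ = 1/(1 + 0.0093325 + 0.10233) = 1/1.1117 = 0.8996; α₂ = α₁·K2/[H⁺] = 0.09205
α₁ + 2α₂ = 1.0837
CA = 1.0837 × 2.57 = 2.78 mmol/kg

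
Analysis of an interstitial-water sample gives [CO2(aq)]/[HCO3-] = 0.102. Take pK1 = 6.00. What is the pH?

From K1 = [H⁺][HCO3-]/[CO2(aq)]:  pH = pK1 − log₁₀([CO2(aq)]/[HCO3-])
log₁₀(0.102) = -0.991
pH = 6.00 − (-0.991) = 6.99

pH = 6.99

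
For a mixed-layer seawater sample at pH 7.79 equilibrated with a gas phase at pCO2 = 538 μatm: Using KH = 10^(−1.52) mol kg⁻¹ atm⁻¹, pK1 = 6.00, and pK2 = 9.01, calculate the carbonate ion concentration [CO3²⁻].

[CO3²⁻] = 0.0604 mmol/kg

[CO2*] = KH · pCO2 = 10^(−1.52) × 538×10^-6 = 1.625×10^-5 mol/kg
α₀ = 1/(1 + K1/[H⁺] + K1K2/[H⁺]²) = 1/(1 + 10^+1.79 + 10^+0.57) = 0.01507
DIC = [CO2*]/α₀ = 1.625×10^-5 / 0.01507 = 1.078 mmol/kg
[CO3²⁻] = α₂·DIC; α₂ = 0.05598, so [CO3²⁻] = 0.05598 × 1.078 = 0.0604 mmol/kg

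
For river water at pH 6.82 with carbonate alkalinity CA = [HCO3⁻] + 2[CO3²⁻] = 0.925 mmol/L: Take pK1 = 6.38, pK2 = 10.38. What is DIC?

DIC = 1.26 mmol/L

CA = [HCO3⁻] + 2[CO3²⁻] = (α₁ + 2α₂)·DIC
At pH 6.82: [H⁺]/K1 = 10^-0.44 = 0.36308, K2/[H⁺] = 10^-3.56 = 0.00027542
α₁ = 1/(1 + 0.36308 + 0.00027542) = 1/1.3634 = 0.7335; α₂ = α₁·K2/[H⁺] = 0.0002020
α₁ + 2α₂ = 0.7339
DIC = CA / (α₁ + 2α₂) = 0.925 / 0.7339 = 1.26 mmol/L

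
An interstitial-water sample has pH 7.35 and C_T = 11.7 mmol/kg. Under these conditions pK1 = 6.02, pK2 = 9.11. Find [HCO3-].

α₁ = 1 / (1 + [H⁺]/K1 + K2/[H⁺]) = 1 / (1 + 10^-1.33 + 10^-1.76)
   = 1 / (1 + 0.046774 + 0.017378) = 1/1.0642 = 0.9397
[HCO3⁻] = α₁ × DIC = 0.9397 × 11.7 = 11.0 mmol/kg

[HCO3⁻] = 11.0 mmol/kg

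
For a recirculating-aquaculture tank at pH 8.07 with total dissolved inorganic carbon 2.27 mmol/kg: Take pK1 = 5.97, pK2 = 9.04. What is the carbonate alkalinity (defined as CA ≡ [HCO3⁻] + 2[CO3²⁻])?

CA = 2.47 mmol/kg

CA = [HCO3⁻] + 2[CO3²⁻] = (α₁ + 2α₂)·DIC
At pH 8.07: [H⁺]/K1 = 10^-2.10 = 0.0079433, K2/[H⁺] = 10^-0.97 = 0.10715
α₁ = 1/(1 + 0.0079433 + 0.10715) = 1/1.1151 = 0.8968; α₂ = α₁·K2/[H⁺] = 0.09609
α₁ + 2α₂ = 1.0890
CA = 1.0890 × 2.27 = 2.47 mmol/kg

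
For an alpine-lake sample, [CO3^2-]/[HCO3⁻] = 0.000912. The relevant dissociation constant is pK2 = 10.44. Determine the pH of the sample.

pH = 7.40

From K2 = [H⁺][CO3^2-]/[HCO3⁻]:  pH = pK2 + log₁₀([CO3^2-]/[HCO3⁻])
log₁₀(0.000912) = -3.040
pH = 10.44 + (-3.040) = 7.40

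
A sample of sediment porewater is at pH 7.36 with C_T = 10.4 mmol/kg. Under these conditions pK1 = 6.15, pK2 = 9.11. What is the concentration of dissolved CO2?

[CO2*] = 0.594 mmol/kg

α₀ = 1 / (1 + K1/[H⁺] + K1K2/[H⁺]²) = 1 / (1 + 10^+1.21 + 10^-0.54)
   = 1 / (1 + 16.218 + 0.28840) = 1/17.507 = 0.05712
[CO2*] = α₀ × DIC = 0.05712 × 10.4 = 0.594 mmol/kg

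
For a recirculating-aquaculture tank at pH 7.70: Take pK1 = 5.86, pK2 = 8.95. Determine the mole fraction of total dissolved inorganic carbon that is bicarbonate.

α₁ = 1 / (1 + [H⁺]/K1 + K2/[H⁺]) = 1 / (1 + 10^-1.84 + 10^-1.25)
   = 1 / (1 + 0.014454 + 0.056234) = 1/1.0707 = 0.9340

α₁ = 0.934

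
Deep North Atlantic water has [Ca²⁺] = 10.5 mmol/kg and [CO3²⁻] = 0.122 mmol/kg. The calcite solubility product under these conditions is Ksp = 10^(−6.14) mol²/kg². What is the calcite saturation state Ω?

Ksp = 10^(−6.14) = 7.244×10^-7
Ω = [Ca²⁺][CO3²⁻]/Ksp = (10.5×10^-3)(0.122×10^-3) / 7.244×10^-7 = 1.77

Ω = 1.77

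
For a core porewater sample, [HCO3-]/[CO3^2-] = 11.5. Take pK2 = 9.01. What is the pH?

pH = 7.95

From K2 = [H⁺][CO3^2-]/[HCO3-]:  pH = pK2 − log₁₀([HCO3-]/[CO3^2-])
log₁₀(11.5) = +1.061
pH = 9.01 − (+1.061) = 7.95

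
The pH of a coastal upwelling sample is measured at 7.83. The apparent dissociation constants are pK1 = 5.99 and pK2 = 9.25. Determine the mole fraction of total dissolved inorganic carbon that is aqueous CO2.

α₀ = 0.0137

α₀ = 1 / (1 + K1/[H⁺] + K1K2/[H⁺]²) = 1 / (1 + 10^+1.84 + 10^+0.42)
   = 1 / (1 + 69.183 + 2.6303) = 1/72.813 = 0.01373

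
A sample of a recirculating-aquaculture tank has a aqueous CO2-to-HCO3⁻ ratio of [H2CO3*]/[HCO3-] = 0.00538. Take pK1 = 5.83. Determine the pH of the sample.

pH = 8.10

From K1 = [H⁺][HCO3-]/[H2CO3*]:  pH = pK1 − log₁₀([H2CO3*]/[HCO3-])
log₁₀(0.00538) = -2.269
pH = 5.83 − (-2.269) = 8.10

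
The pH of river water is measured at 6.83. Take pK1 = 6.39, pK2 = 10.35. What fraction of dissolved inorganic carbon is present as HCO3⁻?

α₁ = 0.733

α₁ = 1 / (1 + [H⁺]/K1 + K2/[H⁺]) = 1 / (1 + 10^-0.44 + 10^-3.52)
   = 1 / (1 + 0.36308 + 0.00030200) = 1/1.3634 = 0.7335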